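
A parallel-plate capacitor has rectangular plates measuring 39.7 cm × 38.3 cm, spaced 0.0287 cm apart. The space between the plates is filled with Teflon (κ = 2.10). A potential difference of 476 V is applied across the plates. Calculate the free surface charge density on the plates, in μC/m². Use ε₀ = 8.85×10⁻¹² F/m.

A = 39.7 × 38.3 cm² = 0.152 m².
C = κε₀A/d = 2.10 × 8.85×10⁻¹² × 0.152 / 2.87×10⁻⁴ = 9.85×10⁻⁹ F.
σ = Q/A = CV/A = 9.85×10⁻⁹ × 476 / 0.152 = 3.08×10⁻⁵ C/m².

30.8 μC/m²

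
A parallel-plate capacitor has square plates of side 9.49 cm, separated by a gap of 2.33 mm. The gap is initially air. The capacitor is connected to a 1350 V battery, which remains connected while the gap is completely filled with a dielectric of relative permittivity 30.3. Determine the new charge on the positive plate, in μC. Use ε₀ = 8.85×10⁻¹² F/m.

A = (9.49 cm)² = 9.01×10⁻³ m².
Initially C₁ = ε₀A/d = 8.85×10⁻¹² × 9.01×10⁻³ / 2.33×10⁻³ = 3.42×10⁻¹¹ F.
Q₁ = 4.62×10⁻⁸ C.
Battery connected ⇒ V is held fixed. C₂ = 30.3 C₁ and Q = CV, so Q₂/Q₁ = C₂/C₁ = 30.3.
Q₂ = 30.3 × 4.62×10⁻⁸ = 1.40×10⁻⁶ C.

Q ≈ 1.40 μC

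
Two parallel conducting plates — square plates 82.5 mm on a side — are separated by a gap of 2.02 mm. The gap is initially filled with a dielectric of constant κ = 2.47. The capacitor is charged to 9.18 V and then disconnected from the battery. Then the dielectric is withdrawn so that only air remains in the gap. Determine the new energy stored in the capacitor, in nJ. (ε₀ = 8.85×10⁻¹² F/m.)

A = (82.5 mm)² = 6.81×10⁻³ m².
Initially C₁ = κε₀A/d = 2.47 × 8.85×10⁻¹² × 6.81×10⁻³ / 2.02×10⁻³ = 7.37×10⁻¹¹ F.
U₁ = 3.10×10⁻⁹ J.
Isolated ⇒ Q is held fixed. C₂ = 0.405 C₁ and U = Q²/(2C), so U₂/U₁ = C₁/C₂ = 2.47.
U₂ = 2.47 × 3.10×10⁻⁹ = 7.67×10⁻⁹ J.

7.67 nJ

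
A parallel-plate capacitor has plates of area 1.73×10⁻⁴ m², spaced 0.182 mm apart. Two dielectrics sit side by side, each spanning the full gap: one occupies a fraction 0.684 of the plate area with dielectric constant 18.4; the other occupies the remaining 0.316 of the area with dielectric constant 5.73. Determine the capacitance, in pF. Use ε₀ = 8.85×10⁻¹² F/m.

C ≈ 121 pF

Side-by-side slabs ⇒ two capacitors in parallel, each spanning the full gap.
C₁ = κ₁ε₀A₁/d = 18.4 × 8.85×10⁻¹² × 1.18×10⁻⁴ / 1.82×10⁻⁴ = 1.06×10⁻¹⁰ F.
C₂ = κ₂ε₀A₂/d = 5.73 × 8.85×10⁻¹² × 5.47×10⁻⁵ / 1.82×10⁻⁴ = 1.52×10⁻¹¹ F.
C = C₁ + C₂ = 1.21×10⁻¹⁰ F.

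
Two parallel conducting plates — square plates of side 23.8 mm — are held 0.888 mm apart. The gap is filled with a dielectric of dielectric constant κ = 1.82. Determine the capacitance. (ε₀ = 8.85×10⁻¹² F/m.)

A = (23.8 mm)² = 5.66×10⁻⁴ m².
C = κε₀A/d = 1.82 × 8.85×10⁻¹² × 5.66×10⁻⁴ / 8.88×10⁻⁴ = 1.03×10⁻¹¹ F.

10.3 pF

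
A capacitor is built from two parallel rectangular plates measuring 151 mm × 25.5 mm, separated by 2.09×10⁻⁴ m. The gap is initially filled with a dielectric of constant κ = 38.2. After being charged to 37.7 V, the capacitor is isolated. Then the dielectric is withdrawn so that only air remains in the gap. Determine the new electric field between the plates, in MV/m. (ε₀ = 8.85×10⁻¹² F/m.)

6.89 MV/m

A = 151 × 25.5 mm² = 3.85×10⁻³ m².
Initially C₁ = κε₀A/d = 38.2 × 8.85×10⁻¹² × 3.85×10⁻³ / 2.09×10⁻⁴ = 6.23×10⁻⁹ F.
E₁ = 1.80×10⁵ V/m.
Isolated ⇒ Q is held fixed. V₂ = Q/C₂ = V₁/0.0262; E = V/d, so E₂/E₁ = (V₂/V₁)(d₁/d₂) = 38.2.
E₂ = 38.2 × 1.80×10⁵ = 6.89×10⁶ V/m.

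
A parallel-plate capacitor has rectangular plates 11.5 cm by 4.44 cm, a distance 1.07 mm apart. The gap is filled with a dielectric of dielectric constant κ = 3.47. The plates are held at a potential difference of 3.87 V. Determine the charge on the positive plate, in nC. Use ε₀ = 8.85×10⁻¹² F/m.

A = 11.5 × 4.44 cm² = 5.11×10⁻³ m².
C = κε₀A/d = 3.47 × 8.85×10⁻¹² × 5.11×10⁻³ / 1.07×10⁻³ = 1.47×10⁻¹⁰ F.
Q = CV = 1.47×10⁻¹⁰ × 3.87 = 5.67×10⁻¹⁰ C.

Q ≈ 0.567 nC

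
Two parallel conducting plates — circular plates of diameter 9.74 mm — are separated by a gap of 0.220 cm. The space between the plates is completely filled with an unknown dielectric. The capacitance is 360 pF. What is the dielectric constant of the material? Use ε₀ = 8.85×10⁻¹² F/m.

κ ≈ 1201

A = π(9.74/2 mm)² = 7.45×10⁻⁵ m².
κ = Cd/(ε₀A) = 3.60×10⁻¹⁰ × 2.20×10⁻³ / (8.85×10⁻¹² × 7.45×10⁻⁵) = 1201.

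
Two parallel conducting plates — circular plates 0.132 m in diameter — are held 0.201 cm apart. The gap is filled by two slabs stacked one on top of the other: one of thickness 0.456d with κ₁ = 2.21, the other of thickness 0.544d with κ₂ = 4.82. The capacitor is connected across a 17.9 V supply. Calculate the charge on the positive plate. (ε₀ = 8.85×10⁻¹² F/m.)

3.38 nC

A = π(0.132/2 m)² = 1.37×10⁻² m².
Stacked slabs ⇒ two capacitors in series, each with the full plate area.
C₁ = κ₁ε₀A/d₁ = 2.21 × 8.85×10⁻¹² × 1.37×10⁻² / 9.17×10⁻⁴ = 2.92×10⁻¹⁰ F.
C₂ = κ₂ε₀A/d₂ = 4.82 × 8.85×10⁻¹² × 1.37×10⁻² / 1.09×10⁻³ = 5.34×10⁻¹⁰ F.
C = (1/C₁ + 1/C₂)⁻¹ = 1.89×10⁻¹⁰ F.
Q = CV = 1.89×10⁻¹⁰ × 17.9 = 3.38×10⁻⁹ C.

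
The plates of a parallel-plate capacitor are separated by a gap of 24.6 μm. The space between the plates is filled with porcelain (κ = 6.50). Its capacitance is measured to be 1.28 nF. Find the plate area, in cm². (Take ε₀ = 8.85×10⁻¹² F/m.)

A = Cd/(κε₀) = 1.28×10⁻⁹ × 2.46×10⁻⁵ / (6.50 × 8.85×10⁻¹²) = 5.47×10⁻⁴ m².

A ≈ 5.47 cm²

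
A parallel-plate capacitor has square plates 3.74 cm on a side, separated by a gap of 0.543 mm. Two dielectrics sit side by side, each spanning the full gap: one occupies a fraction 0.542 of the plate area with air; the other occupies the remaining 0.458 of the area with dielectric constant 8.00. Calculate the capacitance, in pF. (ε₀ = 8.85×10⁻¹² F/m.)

A = (3.74 cm)² = 1.40×10⁻³ m².
Side-by-side slabs ⇒ two capacitors in parallel, each spanning the full gap.
C₁ = κ₁ε₀A₁/d = 1.00 × 8.85×10⁻¹² × 7.58×10⁻⁴ / 5.43×10⁻⁴ = 1.24×10⁻¹¹ F.
C₂ = κ₂ε₀A₂/d = 8.00 × 8.85×10⁻¹² × 6.41×10⁻⁴ / 5.43×10⁻⁴ = 8.35×10⁻¹¹ F.
C = C₁ + C₂ = 9.59×10⁻¹¹ F.

C ≈ 95.9 pF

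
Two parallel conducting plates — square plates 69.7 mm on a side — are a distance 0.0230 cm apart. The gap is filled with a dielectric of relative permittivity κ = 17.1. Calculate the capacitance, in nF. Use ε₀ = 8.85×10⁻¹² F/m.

C ≈ 3.20 nF

A = (69.7 mm)² = 4.86×10⁻³ m².
C = κε₀A/d = 17.1 × 8.85×10⁻¹² × 4.86×10⁻³ / 2.30×10⁻⁴ = 3.20×10⁻⁹ F.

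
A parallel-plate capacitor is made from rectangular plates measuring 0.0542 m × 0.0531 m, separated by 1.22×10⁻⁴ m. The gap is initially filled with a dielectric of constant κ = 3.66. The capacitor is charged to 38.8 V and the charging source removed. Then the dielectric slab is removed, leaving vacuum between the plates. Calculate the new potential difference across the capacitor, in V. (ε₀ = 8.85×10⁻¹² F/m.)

A = 0.0542 × 0.0531 m² = 2.88×10⁻³ m².
Initially C₁ = κε₀A/d = 3.66 × 8.85×10⁻¹² × 2.88×10⁻³ / 1.22×10⁻⁴ = 7.64×10⁻¹⁰ F.
V₁ = 38.8 V.
Isolated ⇒ Q is held fixed. C₂ = 0.273 C₁ and V = Q/C, so V₂/V₁ = C₁/C₂ = 3.66.
V₂ = 3.66 × 38.8 = 1.42×10² V.

142 V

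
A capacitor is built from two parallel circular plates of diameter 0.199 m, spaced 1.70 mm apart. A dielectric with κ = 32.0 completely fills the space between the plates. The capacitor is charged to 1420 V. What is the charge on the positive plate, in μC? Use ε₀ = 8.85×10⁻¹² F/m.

Q ≈ 7.36 μC

A = π(0.199/2 m)² = 3.11×10⁻² m².
C = κε₀A/d = 32.0 × 8.85×10⁻¹² × 3.11×10⁻² / 1.70×10⁻³ = 5.18×10⁻⁹ F.
Q = CV = 5.18×10⁻⁹ × 1420 = 7.36×10⁻⁶ C.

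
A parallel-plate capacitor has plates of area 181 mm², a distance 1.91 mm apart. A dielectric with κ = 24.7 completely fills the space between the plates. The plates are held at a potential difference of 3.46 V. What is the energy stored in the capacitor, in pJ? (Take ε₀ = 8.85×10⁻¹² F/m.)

124 pJ

A = 181 mm² = 1.81×10⁻⁴ m².
C = κε₀A/d = 24.7 × 8.85×10⁻¹² × 1.81×10⁻⁴ / 1.91×10⁻³ = 2.07×10⁻¹¹ F.
U = ½CV² = ½ × 2.07×10⁻¹¹ × (3.46)² = 1.24×10⁻¹⁰ J.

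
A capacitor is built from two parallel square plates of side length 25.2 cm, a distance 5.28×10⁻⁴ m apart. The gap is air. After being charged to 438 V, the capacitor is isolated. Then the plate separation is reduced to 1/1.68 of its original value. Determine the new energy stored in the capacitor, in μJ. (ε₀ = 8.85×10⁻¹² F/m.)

U ≈ 60.8 μJ

A = (25.2 cm)² = 6.35×10⁻² m².
Initially C₁ = ε₀A/d = 8.85×10⁻¹² × 6.35×10⁻² / 5.28×10⁻⁴ = 1.06×10⁻⁹ F.
U₁ = 1.02×10⁻⁴ J.
Isolated ⇒ Q is held fixed. C₂ = 1.68 C₁ and U = Q²/(2C), so U₂/U₁ = C₁/C₂ = 0.595.
U₂ = 0.595 × 1.02×10⁻⁴ = 6.08×10⁻⁵ J.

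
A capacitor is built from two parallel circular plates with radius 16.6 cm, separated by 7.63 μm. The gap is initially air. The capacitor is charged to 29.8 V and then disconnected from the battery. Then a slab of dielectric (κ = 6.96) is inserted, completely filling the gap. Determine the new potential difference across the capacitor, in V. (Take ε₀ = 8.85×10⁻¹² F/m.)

A = π(16.6 cm)² = 8.66×10⁻² m².
Initially C₁ = ε₀A/d = 8.85×10⁻¹² × 8.66×10⁻² / 7.63×10⁻⁶ = 1.00×10⁻⁷ F.
V₁ = 29.8 V.
Isolated ⇒ Q is held fixed. C₂ = 6.96 C₁ and V = Q/C, so V₂/V₁ = C₁/C₂ = 0.144.
V₂ = 0.144 × 29.8 = 4.28 V.

V ≈ 4.28 V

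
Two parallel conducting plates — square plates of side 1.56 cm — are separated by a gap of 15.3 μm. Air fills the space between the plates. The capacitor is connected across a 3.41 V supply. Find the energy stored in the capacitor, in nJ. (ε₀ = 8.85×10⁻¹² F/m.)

U ≈ 0.818 nJ

A = (1.56 cm)² = 2.43×10⁻⁴ m².
C = ε₀A/d = 8.85×10⁻¹² × 2.43×10⁻⁴ / 1.53×10⁻⁵ = 1.41×10⁻¹⁰ F.
U = ½CV² = ½ × 1.41×10⁻¹⁰ × (3.41)² = 8.18×10⁻¹⁰ J.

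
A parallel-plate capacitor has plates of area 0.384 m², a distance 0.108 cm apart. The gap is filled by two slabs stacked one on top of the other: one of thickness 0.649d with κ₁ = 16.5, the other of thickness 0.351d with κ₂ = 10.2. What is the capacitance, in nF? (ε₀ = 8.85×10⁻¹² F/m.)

C ≈ 42.7 nF

Stacked slabs ⇒ two capacitors in series, each with the full plate area.
C₁ = κ₁ε₀A/d₁ = 16.5 × 8.85×10⁻¹² × 0.384 / 7.01×10⁻⁴ = 8.00×10⁻⁸ F.
C₂ = κ₂ε₀A/d₂ = 10.2 × 8.85×10⁻¹² × 0.384 / 3.79×10⁻⁴ = 9.14×10⁻⁸ F.
C = (1/C₁ + 1/C₂)⁻¹ = 4.27×10⁻⁸ F.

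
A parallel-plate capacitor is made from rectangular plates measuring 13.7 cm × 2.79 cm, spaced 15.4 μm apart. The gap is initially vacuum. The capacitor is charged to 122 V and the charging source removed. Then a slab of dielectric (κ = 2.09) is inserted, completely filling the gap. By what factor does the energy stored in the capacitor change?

Isolated ⇒ Q is held fixed.
C₂ = 2.09 C₁ and U = Q²/(2C), so U₂/U₁ = C₁/C₂ = 0.478.

U₂/U₁ ≈ 0.478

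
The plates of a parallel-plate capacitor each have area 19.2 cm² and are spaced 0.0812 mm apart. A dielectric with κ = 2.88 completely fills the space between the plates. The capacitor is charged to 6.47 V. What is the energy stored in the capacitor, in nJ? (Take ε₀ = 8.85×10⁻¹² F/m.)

12.6 nJ

A = 19.2 cm² = 1.92×10⁻³ m².
C = κε₀A/d = 2.88 × 8.85×10⁻¹² × 1.92×10⁻³ / 8.12×10⁻⁵ = 6.03×10⁻¹⁰ F.
U = ½CV² = ½ × 6.03×10⁻¹⁰ × (6.47)² = 1.26×10⁻⁸ J.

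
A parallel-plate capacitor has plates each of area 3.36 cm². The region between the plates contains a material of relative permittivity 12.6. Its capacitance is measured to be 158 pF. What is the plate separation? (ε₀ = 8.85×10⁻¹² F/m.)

A = 3.36 cm² = 3.36×10⁻⁴ m².
d = κε₀A/C = 12.6 × 8.85×10⁻¹² × 3.36×10⁻⁴ / 1.58×10⁻¹⁰ = 2.37×10⁻⁴ m.

d ≈ 237 μm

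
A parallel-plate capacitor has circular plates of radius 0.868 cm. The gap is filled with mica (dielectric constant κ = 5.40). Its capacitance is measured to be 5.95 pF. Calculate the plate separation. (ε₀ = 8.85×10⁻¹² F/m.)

d ≈ 1.90 mm

A = π(0.868 cm)² = 2.37×10⁻⁴ m².
d = κε₀A/C = 5.40 × 8.85×10⁻¹² × 2.37×10⁻⁴ / 5.95×10⁻¹² = 1.90×10⁻³ m.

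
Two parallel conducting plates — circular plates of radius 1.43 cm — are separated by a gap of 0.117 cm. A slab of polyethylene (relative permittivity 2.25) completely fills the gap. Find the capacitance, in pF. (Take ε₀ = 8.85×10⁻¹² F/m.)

10.9 pF

A = π(1.43 cm)² = 6.42×10⁻⁴ m².
C = κε₀A/d = 2.25 × 8.85×10⁻¹² × 6.42×10⁻⁴ / 1.17×10⁻³ = 1.09×10⁻¹¹ F.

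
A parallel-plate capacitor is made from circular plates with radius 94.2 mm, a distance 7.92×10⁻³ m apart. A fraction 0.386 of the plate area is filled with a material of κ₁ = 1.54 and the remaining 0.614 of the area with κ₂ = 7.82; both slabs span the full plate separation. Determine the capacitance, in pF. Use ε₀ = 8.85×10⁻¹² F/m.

A = π(94.2 mm)² = 2.79×10⁻² m².
Side-by-side slabs ⇒ two capacitors in parallel, each spanning the full gap.
C₁ = κ₁ε₀A₁/d = 1.54 × 8.85×10⁻¹² × 1.08×10⁻² / 7.92×10⁻³ = 1.85×10⁻¹¹ F.
C₂ = κ₂ε₀A₂/d = 7.82 × 8.85×10⁻¹² × 1.71×10⁻² / 7.92×10⁻³ = 1.50×10⁻¹⁰ F.
C = C₁ + C₂ = 1.68×10⁻¹⁰ F.

168 pF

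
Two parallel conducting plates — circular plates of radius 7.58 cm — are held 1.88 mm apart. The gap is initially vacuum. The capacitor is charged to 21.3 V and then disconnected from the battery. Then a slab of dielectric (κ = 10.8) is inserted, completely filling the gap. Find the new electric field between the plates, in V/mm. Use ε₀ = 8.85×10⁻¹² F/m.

A = π(7.58 cm)² = 1.81×10⁻² m².
Initially C₁ = ε₀A/d = 8.85×10⁻¹² × 1.81×10⁻² / 1.88×10⁻³ = 8.50×10⁻¹¹ F.
E₁ = 1.13×10⁴ V/m.
Isolated ⇒ Q is held fixed. V₂ = Q/C₂ = V₁/10.8; E = V/d, so E₂/E₁ = (V₂/V₁)(d₁/d₂) = 0.0926.
E₂ = 0.0926 × 1.13×10⁴ = 1.05×10³ V/m.

E ≈ 1.05 V/mm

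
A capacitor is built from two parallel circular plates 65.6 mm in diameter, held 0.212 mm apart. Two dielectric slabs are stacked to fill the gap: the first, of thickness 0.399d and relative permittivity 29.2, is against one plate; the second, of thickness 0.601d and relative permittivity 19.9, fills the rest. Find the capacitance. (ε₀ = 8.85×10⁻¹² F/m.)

C ≈ 3.22 nF

A = π(65.6/2 mm)² = 3.38×10⁻³ m².
Stacked slabs ⇒ two capacitors in series, each with the full plate area.
C₁ = κ₁ε₀A/d₁ = 29.2 × 8.85×10⁻¹² × 3.38×10⁻³ / 8.46×10⁻⁵ = 1.03×10⁻⁸ F.
C₂ = κ₂ε₀A/d₂ = 19.9 × 8.85×10⁻¹² × 3.38×10⁻³ / 1.27×10⁻⁴ = 4.67×10⁻⁹ F.
C = (1/C₁ + 1/C₂)⁻¹ = 3.22×10⁻⁹ F.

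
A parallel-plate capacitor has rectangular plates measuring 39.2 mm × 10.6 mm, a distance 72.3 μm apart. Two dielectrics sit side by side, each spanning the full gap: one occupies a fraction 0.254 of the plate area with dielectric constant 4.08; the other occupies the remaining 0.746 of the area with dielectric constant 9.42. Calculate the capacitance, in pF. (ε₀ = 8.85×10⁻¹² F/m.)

A = 39.2 × 10.6 mm² = 4.16×10⁻⁴ m².
Side-by-side slabs ⇒ two capacitors in parallel, each spanning the full gap.
C₁ = κ₁ε₀A₁/d = 4.08 × 8.85×10⁻¹² × 1.06×10⁻⁴ / 7.23×10⁻⁵ = 5.27×10⁻¹¹ F.
C₂ = κ₂ε₀A₂/d = 9.42 × 8.85×10⁻¹² × 3.10×10⁻⁴ / 7.23×10⁻⁵ = 3.57×10⁻¹⁰ F.
C = C₁ + C₂ = 4.10×10⁻¹⁰ F.

C ≈ 410 pF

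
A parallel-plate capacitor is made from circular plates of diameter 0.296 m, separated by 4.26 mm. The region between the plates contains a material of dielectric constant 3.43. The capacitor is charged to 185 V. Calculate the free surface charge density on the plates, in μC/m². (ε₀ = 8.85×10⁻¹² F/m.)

A = π(0.296/2 m)² = 6.88×10⁻² m².
C = κε₀A/d = 3.43 × 8.85×10⁻¹² × 6.88×10⁻² / 4.26×10⁻³ = 4.90×10⁻¹⁰ F.
σ = Q/A = CV/A = 4.90×10⁻¹⁰ × 185 / 6.88×10⁻² = 1.32×10⁻⁶ C/m².

σ ≈ 1.32 μC/m²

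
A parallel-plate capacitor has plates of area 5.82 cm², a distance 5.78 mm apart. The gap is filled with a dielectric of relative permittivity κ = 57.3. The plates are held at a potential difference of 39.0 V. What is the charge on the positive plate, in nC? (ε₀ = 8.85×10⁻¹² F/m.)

1.99 nC

A = 5.82 cm² = 5.82×10⁻⁴ m².
C = κε₀A/d = 57.3 × 8.85×10⁻¹² × 5.82×10⁻⁴ / 5.78×10⁻³ = 5.11×10⁻¹¹ F.
Q = CV = 5.11×10⁻¹¹ × 39.0 = 1.99×10⁻⁹ C.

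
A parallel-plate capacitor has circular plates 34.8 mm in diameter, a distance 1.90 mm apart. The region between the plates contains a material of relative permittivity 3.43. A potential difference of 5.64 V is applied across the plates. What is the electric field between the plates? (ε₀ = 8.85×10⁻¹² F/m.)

E = V/d = 5.64 / 1.90×10⁻³ = 2.97×10³ V/m.

2.97 V/mm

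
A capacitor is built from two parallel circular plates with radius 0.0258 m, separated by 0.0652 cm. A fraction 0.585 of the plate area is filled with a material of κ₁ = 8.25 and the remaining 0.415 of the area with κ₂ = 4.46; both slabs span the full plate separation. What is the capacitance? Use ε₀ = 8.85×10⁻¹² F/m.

190 pF

A = π(0.0258 m)² = 2.09×10⁻³ m².
Side-by-side slabs ⇒ two capacitors in parallel, each spanning the full gap.
C₁ = κ₁ε₀A₁/d = 8.25 × 8.85×10⁻¹² × 1.22×10⁻³ / 6.52×10⁻⁴ = 1.37×10⁻¹⁰ F.
C₂ = κ₂ε₀A₂/d = 4.46 × 8.85×10⁻¹² × 8.68×10⁻⁴ / 6.52×10⁻⁴ = 5.25×10⁻¹¹ F.
C = C₁ + C₂ = 1.90×10⁻¹⁰ F.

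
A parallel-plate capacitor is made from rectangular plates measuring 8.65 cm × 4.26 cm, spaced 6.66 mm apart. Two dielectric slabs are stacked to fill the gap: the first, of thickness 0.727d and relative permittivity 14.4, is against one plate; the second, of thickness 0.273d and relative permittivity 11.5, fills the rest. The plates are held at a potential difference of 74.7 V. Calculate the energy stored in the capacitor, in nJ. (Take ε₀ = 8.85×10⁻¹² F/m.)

184 nJ

A = 8.65 × 4.26 cm² = 3.68×10⁻³ m².
Stacked slabs ⇒ two capacitors in series, each with the full plate area.
C₁ = κ₁ε₀A/d₁ = 14.4 × 8.85×10⁻¹² × 3.68×10⁻³ / 4.84×10⁻³ = 9.70×10⁻¹¹ F.
C₂ = κ₂ε₀A/d₂ = 11.5 × 8.85×10⁻¹² × 3.68×10⁻³ / 1.82×10⁻³ = 2.06×10⁻¹⁰ F.
C = (1/C₁ + 1/C₂)⁻¹ = 6.60×10⁻¹¹ F.
U = ½CV² = ½ × 6.60×10⁻¹¹ × (74.7)² = 1.84×10⁻⁷ J.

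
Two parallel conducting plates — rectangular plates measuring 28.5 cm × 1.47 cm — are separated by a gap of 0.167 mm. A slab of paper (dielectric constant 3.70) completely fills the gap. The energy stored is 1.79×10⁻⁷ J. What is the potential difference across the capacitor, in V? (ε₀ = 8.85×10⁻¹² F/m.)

V ≈ 20.9 V

A = 28.5 × 1.47 cm² = 4.19×10⁻³ m².
C = κε₀A/d = 3.70 × 8.85×10⁻¹² × 4.19×10⁻³ / 1.67×10⁻⁴ = 8.21×10⁻¹⁰ F.
V = √(2U/C) = √(2 × 1.79×10⁻⁷ / 8.21×10⁻¹⁰) = 20.9 V.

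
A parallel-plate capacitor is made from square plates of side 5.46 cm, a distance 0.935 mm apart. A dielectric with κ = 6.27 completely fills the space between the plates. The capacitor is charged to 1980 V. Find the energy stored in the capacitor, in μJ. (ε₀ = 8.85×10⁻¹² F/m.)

A = (5.46 cm)² = 2.98×10⁻³ m².
C = κε₀A/d = 6.27 × 8.85×10⁻¹² × 2.98×10⁻³ / 9.35×10⁻⁴ = 1.77×10⁻¹⁰ F.
U = ½CV² = ½ × 1.77×10⁻¹⁰ × (1980)² = 3.47×10⁻⁴ J.

U ≈ 347 μJ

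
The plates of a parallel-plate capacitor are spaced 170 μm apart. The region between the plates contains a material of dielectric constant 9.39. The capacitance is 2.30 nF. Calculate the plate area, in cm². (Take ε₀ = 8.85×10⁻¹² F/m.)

A ≈ 47.1 cm²

A = Cd/(κε₀) = 2.30×10⁻⁹ × 1.70×10⁻⁴ / (9.39 × 8.85×10⁻¹²) = 4.71×10⁻³ m².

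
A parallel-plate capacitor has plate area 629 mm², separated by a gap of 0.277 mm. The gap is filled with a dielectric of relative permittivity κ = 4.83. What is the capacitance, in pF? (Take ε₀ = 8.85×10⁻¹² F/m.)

A = 629 mm² = 6.29×10⁻⁴ m².
C = κε₀A/d = 4.83 × 8.85×10⁻¹² × 6.29×10⁻⁴ / 2.77×10⁻⁴ = 9.71×10⁻¹¹ F.

C ≈ 97.1 pF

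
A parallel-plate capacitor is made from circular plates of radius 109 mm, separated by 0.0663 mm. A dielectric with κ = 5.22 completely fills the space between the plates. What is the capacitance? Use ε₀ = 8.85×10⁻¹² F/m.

C ≈ 26.0 nF

A = π(109 mm)² = 3.73×10⁻² m².
C = κε₀A/d = 5.22 × 8.85×10⁻¹² × 3.73×10⁻² / 6.63×10⁻⁵ = 2.60×10⁻⁸ F.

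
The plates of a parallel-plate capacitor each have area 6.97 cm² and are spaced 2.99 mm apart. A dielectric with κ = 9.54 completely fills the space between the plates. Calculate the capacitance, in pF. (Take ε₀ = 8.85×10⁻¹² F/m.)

C ≈ 19.7 pF

A = 6.97 cm² = 6.97×10⁻⁴ m².
C = κε₀A/d = 9.54 × 8.85×10⁻¹² × 6.97×10⁻⁴ / 2.99×10⁻³ = 1.97×10⁻¹¹ F.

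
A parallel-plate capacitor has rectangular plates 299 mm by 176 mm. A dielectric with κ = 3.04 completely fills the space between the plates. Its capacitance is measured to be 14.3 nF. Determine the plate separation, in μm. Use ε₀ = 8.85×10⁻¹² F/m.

A = 299 × 176 mm² = 5.26×10⁻² m².
d = κε₀A/C = 3.04 × 8.85×10⁻¹² × 5.26×10⁻² / 1.43×10⁻⁸ = 9.90×10⁻⁵ m.

99.0 μm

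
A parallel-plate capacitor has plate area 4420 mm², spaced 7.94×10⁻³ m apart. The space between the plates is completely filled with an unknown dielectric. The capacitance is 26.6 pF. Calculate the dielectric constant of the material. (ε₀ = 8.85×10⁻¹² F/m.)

κ ≈ 5.40

A = 4420 mm² = 4.42×10⁻³ m².
κ = Cd/(ε₀A) = 2.66×10⁻¹¹ × 7.94×10⁻³ / (8.85×10⁻¹² × 4.42×10⁻³) = 5.40.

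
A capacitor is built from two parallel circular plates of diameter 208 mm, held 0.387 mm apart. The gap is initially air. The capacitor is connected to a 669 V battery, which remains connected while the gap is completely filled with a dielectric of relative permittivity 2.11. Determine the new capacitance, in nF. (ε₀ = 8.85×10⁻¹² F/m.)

A = π(208/2 mm)² = 3.40×10⁻² m².
Initially C₁ = ε₀A/d = 8.85×10⁻¹² × 3.40×10⁻² / 3.87×10⁻⁴ = 7.77×10⁻¹⁰ F.
C = κε₀A/d scales with κ, so C₂/C₁ = κ = 2.11.
C₂ = 2.11 × 7.77×10⁻¹⁰ = 1.64×10⁻⁹ F.

C ≈ 1.64 nF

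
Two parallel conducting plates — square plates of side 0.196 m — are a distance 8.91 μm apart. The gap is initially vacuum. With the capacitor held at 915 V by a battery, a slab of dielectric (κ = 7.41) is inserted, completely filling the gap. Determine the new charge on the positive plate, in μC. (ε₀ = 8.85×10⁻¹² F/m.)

A = (0.196 m)² = 3.84×10⁻² m².
Initially C₁ = ε₀A/d = 8.85×10⁻¹² × 3.84×10⁻² / 8.91×10⁻⁶ = 3.82×10⁻⁸ F.
Q₁ = 3.49×10⁻⁵ C.
Battery connected ⇒ V is held fixed. C₂ = 7.41 C₁ and Q = CV, so Q₂/Q₁ = C₂/C₁ = 7.41.
Q₂ = 7.41 × 3.49×10⁻⁵ = 2.59×10⁻⁴ C.

259 μC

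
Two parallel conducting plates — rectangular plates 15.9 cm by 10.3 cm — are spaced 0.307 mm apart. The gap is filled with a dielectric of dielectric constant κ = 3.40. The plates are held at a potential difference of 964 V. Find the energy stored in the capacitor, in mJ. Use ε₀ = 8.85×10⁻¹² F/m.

U ≈ 0.746 mJ

A = 15.9 × 10.3 cm² = 1.64×10⁻² m².
C = κε₀A/d = 3.40 × 8.85×10⁻¹² × 1.64×10⁻² / 3.07×10⁻⁴ = 1.61×10⁻⁹ F.
U = ½CV² = ½ × 1.61×10⁻⁹ × (964)² = 7.46×10⁻⁴ J.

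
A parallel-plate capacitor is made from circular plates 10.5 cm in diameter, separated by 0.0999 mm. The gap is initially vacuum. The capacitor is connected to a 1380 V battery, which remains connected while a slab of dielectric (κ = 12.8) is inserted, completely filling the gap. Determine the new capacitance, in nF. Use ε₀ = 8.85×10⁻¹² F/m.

C ≈ 9.82 nF

A = π(10.5/2 cm)² = 8.66×10⁻³ m².
Initially C₁ = ε₀A/d = 8.85×10⁻¹² × 8.66×10⁻³ / 9.99×10⁻⁵ = 7.67×10⁻¹⁰ F.
C = κε₀A/d scales with κ, so C₂/C₁ = κ = 12.8.
C₂ = 12.8 × 7.67×10⁻¹⁰ = 9.82×10⁻⁹ F.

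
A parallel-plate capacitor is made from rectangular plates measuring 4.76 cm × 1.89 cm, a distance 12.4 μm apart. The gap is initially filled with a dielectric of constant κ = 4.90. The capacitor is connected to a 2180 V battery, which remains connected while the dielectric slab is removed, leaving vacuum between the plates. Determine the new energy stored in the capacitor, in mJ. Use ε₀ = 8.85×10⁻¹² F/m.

U ≈ 1.53 mJ

A = 4.76 × 1.89 cm² = 9.00×10⁻⁴ m².
Initially C₁ = κε₀A/d = 4.90 × 8.85×10⁻¹² × 9.00×10⁻⁴ / 1.24×10⁻⁵ = 3.15×10⁻⁹ F.
U₁ = 7.48×10⁻³ J.
Battery connected ⇒ V is held fixed. C₂ = 0.204 C₁ and U = ½CV², so U₂/U₁ = C₂/C₁ = 0.204.
U₂ = 0.204 × 7.48×10⁻³ = 1.53×10⁻³ J.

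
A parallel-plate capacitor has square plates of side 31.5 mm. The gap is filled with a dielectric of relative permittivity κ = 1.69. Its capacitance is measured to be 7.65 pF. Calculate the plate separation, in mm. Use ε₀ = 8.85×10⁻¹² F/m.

A = (31.5 mm)² = 9.92×10⁻⁴ m².
d = κε₀A/C = 1.69 × 8.85×10⁻¹² × 9.92×10⁻⁴ / 7.65×10⁻¹² = 1.94×10⁻³ m.

d ≈ 1.94 mm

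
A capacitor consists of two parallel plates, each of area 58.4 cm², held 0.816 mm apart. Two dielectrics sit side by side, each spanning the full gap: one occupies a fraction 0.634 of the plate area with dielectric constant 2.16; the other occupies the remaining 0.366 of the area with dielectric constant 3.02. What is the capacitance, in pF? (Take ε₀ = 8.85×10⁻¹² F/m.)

C ≈ 157 pF

A = 58.4 cm² = 5.84×10⁻³ m².
Side-by-side slabs ⇒ two capacitors in parallel, each spanning the full gap.
C₁ = κ₁ε₀A₁/d = 2.16 × 8.85×10⁻¹² × 3.70×10⁻³ / 8.16×10⁻⁴ = 8.67×10⁻¹¹ F.
C₂ = κ₂ε₀A₂/d = 3.02 × 8.85×10⁻¹² × 2.14×10⁻³ / 8.16×10⁻⁴ = 7.00×10⁻¹¹ F.
C = C₁ + C₂ = 1.57×10⁻¹⁰ F.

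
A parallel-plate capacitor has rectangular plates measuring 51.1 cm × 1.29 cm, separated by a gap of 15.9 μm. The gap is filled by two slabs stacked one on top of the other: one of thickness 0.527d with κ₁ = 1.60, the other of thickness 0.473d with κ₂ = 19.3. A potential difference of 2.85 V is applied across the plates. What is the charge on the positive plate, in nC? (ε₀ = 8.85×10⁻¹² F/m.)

Q ≈ 29.5 nC

A = 51.1 × 1.29 cm² = 6.59×10⁻³ m².
Stacked slabs ⇒ two capacitors in series, each with the full plate area.
C₁ = κ₁ε₀A/d₁ = 1.60 × 8.85×10⁻¹² × 6.59×10⁻³ / 8.38×10⁻⁶ = 1.11×10⁻⁸ F.
C₂ = κ₂ε₀A/d₂ = 19.3 × 8.85×10⁻¹² × 6.59×10⁻³ / 7.52×10⁻⁶ = 1.50×10⁻⁷ F.
C = (1/C₁ + 1/C₂)⁻¹ = 1.04×10⁻⁸ F.
Q = CV = 1.04×10⁻⁸ × 2.85 = 2.95×10⁻⁸ C.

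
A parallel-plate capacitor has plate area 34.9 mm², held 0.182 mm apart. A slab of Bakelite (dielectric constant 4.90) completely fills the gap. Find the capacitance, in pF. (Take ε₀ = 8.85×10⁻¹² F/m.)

A = 34.9 mm² = 3.49×10⁻⁵ m².
C = κε₀A/d = 4.90 × 8.85×10⁻¹² × 3.49×10⁻⁵ / 1.82×10⁻⁴ = 8.32×10⁻¹² F.

C ≈ 8.32 pF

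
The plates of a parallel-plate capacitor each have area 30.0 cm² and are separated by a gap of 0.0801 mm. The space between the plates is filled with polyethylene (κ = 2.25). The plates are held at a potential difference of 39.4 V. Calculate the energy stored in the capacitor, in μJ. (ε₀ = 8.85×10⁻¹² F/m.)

A = 30.0 cm² = 3.00×10⁻³ m².
C = κε₀A/d = 2.25 × 8.85×10⁻¹² × 3.00×10⁻³ / 8.01×10⁻⁵ = 7.46×10⁻¹⁰ F.
U = ½CV² = ½ × 7.46×10⁻¹⁰ × (39.4)² = 5.79×10⁻⁷ J.

0.579 μJ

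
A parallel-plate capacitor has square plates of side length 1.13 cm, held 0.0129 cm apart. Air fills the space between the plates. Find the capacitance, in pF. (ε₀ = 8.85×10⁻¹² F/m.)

A = (1.13 cm)² = 1.28×10⁻⁴ m².
C = ε₀A/d = 8.85×10⁻¹² × 1.28×10⁻⁴ / 1.29×10⁻⁴ = 8.76×10⁻¹² F.

C ≈ 8.76 pF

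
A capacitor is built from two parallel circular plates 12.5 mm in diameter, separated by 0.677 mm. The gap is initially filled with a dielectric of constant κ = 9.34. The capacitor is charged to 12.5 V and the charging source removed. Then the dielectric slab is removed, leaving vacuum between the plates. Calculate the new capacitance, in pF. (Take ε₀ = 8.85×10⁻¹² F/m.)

C ≈ 1.60 pF

A = π(12.5/2 mm)² = 1.23×10⁻⁴ m².
Initially C₁ = κε₀A/d = 9.34 × 8.85×10⁻¹² × 1.23×10⁻⁴ / 6.77×10⁻⁴ = 1.50×10⁻¹¹ F.
C = κε₀A/d scales with κ, so C₂/C₁ = 1/κ = 1/9.34 = 0.107.
C₂ = 0.107 × 1.50×10⁻¹¹ = 1.60×10⁻¹² F.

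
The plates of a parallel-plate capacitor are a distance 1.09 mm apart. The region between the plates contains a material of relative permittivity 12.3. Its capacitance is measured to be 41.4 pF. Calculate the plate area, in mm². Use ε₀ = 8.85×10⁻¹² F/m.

A = Cd/(κε₀) = 4.14×10⁻¹¹ × 1.09×10⁻³ / (12.3 × 8.85×10⁻¹²) = 4.15×10⁻⁴ m².

A ≈ 415 mm²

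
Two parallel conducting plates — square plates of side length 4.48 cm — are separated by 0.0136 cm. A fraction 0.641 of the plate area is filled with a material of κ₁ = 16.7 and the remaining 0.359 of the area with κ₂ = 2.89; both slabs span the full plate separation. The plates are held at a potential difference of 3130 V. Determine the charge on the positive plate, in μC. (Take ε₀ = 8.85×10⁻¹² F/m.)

A = (4.48 cm)² = 2.01×10⁻³ m².
Side-by-side slabs ⇒ two capacitors in parallel, each spanning the full gap.
C₁ = κ₁ε₀A₁/d = 16.7 × 8.85×10⁻¹² × 1.29×10⁻³ / 1.36×10⁻⁴ = 1.40×10⁻⁹ F.
C₂ = κ₂ε₀A₂/d = 2.89 × 8.85×10⁻¹² × 7.21×10⁻⁴ / 1.36×10⁻⁴ = 1.36×10⁻¹⁰ F.
C = C₁ + C₂ = 1.53×10⁻⁹ F.
Q = CV = 1.53×10⁻⁹ × 3130 = 4.80×10⁻⁶ C.

4.80 μC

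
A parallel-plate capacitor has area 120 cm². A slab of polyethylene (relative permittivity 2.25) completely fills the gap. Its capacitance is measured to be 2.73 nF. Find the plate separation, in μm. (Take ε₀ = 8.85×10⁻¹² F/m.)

A = 120 cm² = 1.20×10⁻² m².
d = κε₀A/C = 2.25 × 8.85×10⁻¹² × 1.20×10⁻² / 2.73×10⁻⁹ = 8.75×10⁻⁵ m.

87.5 μm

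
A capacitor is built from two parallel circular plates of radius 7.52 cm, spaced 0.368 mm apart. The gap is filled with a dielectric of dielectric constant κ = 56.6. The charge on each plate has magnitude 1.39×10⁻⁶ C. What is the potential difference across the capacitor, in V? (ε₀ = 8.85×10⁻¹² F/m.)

V ≈ 57.5 V

A = π(7.52 cm)² = 1.78×10⁻² m².
C = κε₀A/d = 56.6 × 8.85×10⁻¹² × 1.78×10⁻² / 3.68×10⁻⁴ = 2.42×10⁻⁸ F.
V = Q/C = 1.39×10⁻⁶ / 2.42×10⁻⁸ = 57.5 V.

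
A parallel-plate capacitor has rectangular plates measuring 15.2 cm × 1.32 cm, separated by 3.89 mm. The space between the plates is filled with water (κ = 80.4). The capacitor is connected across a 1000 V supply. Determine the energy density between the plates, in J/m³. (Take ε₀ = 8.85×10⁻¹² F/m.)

u ≈ 23.5 J/m³

E = V/d = 1000 / 3.89×10⁻³ = 2.57×10⁵ V/m.
u = ½κε₀E² = ½ × 80.4 × 8.85×10⁻¹² × (2.57×10⁵)² = 23.5 J/m³.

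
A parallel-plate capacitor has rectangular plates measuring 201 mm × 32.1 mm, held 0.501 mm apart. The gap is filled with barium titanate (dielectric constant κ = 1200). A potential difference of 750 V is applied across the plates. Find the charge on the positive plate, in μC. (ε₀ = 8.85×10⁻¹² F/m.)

Q ≈ 103 μC

A = 201 × 32.1 mm² = 6.45×10⁻³ m².
C = κε₀A/d = 1200 × 8.85×10⁻¹² × 6.45×10⁻³ / 5.01×10⁻⁴ = 1.37×10⁻⁷ F.
Q = CV = 1.37×10⁻⁷ × 750 = 1.03×10⁻⁴ C.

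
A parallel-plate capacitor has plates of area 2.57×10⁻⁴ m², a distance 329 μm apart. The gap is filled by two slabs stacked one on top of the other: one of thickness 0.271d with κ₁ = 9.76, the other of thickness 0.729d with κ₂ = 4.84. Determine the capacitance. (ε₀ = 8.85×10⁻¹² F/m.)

C ≈ 38.8 pF

Stacked slabs ⇒ two capacitors in series, each with the full plate area.
C₁ = κ₁ε₀A/d₁ = 9.76 × 8.85×10⁻¹² × 2.57×10⁻⁴ / 8.92×10⁻⁵ = 2.49×10⁻¹⁰ F.
C₂ = κ₂ε₀A/d₂ = 4.84 × 8.85×10⁻¹² × 2.57×10⁻⁴ / 2.40×10⁻⁴ = 4.59×10⁻¹¹ F.
C = (1/C₁ + 1/C₂)⁻¹ = 3.88×10⁻¹¹ F.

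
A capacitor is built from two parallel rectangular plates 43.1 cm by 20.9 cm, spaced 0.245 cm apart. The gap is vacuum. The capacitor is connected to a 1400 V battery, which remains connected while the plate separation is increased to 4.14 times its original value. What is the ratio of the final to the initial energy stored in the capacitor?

0.242

Battery connected ⇒ V is held fixed.
C₂ = 0.242 C₁ and U = ½CV², so U₂/U₁ = C₂/C₁ = 0.242.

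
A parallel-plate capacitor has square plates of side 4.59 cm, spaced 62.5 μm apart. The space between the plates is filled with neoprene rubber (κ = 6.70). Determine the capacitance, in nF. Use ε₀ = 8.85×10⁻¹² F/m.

2.00 nF

A = (4.59 cm)² = 2.11×10⁻³ m².
C = κε₀A/d = 6.70 × 8.85×10⁻¹² × 2.11×10⁻³ / 6.25×10⁻⁵ = 2.00×10⁻⁹ F.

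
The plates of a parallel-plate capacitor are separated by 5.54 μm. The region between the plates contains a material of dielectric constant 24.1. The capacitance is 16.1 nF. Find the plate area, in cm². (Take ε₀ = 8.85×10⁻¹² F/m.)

A = Cd/(κε₀) = 1.61×10⁻⁸ × 5.54×10⁻⁶ / (24.1 × 8.85×10⁻¹²) = 4.18×10⁻⁴ m².

A ≈ 4.18 cm²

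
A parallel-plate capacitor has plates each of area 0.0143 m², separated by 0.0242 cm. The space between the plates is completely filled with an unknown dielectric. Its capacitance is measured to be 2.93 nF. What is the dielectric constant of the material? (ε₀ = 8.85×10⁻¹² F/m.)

κ = Cd/(ε₀A) = 2.93×10⁻⁹ × 2.42×10⁻⁴ / (8.85×10⁻¹² × 1.43×10⁻²) = 5.60.

κ ≈ 5.60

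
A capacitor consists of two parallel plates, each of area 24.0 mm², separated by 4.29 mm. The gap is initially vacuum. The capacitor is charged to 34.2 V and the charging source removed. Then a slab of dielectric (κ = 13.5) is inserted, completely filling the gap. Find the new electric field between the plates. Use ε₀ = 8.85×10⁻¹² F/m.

E ≈ 0.591 kV/m

A = 24.0 mm² = 2.40×10⁻⁵ m².
Initially C₁ = ε₀A/d = 8.85×10⁻¹² × 2.40×10⁻⁵ / 4.29×10⁻³ = 4.95×10⁻¹⁴ F.
E₁ = 7.97×10³ V/m.
Isolated ⇒ Q is held fixed. V₂ = Q/C₂ = V₁/13.5; E = V/d, so E₂/E₁ = (V₂/V₁)(d₁/d₂) = 0.0741.
E₂ = 0.0741 × 7.97×10³ = 5.91×10² V/m.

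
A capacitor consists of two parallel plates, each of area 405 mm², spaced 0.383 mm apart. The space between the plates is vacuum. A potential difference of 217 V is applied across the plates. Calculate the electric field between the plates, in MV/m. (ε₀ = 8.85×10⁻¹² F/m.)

0.567 MV/m

E = V/d = 217 / 3.83×10⁻⁴ = 5.67×10⁵ V/m.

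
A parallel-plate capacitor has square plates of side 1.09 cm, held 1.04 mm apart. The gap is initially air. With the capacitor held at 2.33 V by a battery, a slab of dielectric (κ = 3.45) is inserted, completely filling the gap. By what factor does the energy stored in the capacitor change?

3.45

Battery connected ⇒ V is held fixed.
C₂ = 3.45 C₁ and U = ½CV², so U₂/U₁ = C₂/C₁ = 3.45.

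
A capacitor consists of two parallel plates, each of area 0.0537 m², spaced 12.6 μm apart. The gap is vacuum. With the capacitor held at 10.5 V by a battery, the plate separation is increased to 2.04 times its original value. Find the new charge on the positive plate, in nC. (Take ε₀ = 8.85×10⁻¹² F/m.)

Initially C₁ = ε₀A/d = 8.85×10⁻¹² × 5.37×10⁻² / 1.26×10⁻⁵ = 3.77×10⁻⁸ F.
Q₁ = 3.96×10⁻⁷ C.
Battery connected ⇒ V is held fixed. C₂ = 0.490 C₁ and Q = CV, so Q₂/Q₁ = C₂/C₁ = 0.490.
Q₂ = 0.490 × 3.96×10⁻⁷ = 1.94×10⁻⁷ C.

Q ≈ 194 nC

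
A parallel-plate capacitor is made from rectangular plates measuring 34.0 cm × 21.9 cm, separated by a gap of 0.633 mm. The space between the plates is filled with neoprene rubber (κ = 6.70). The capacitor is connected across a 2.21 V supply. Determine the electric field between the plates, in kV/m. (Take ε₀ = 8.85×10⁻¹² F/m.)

E ≈ 3.49 kV/m

E = V/d = 2.21 / 6.33×10⁻⁴ = 3.49×10³ V/m.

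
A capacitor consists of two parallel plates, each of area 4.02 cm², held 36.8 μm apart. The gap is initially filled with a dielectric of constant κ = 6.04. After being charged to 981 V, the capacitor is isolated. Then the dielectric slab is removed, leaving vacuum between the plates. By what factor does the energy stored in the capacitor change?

Isolated ⇒ Q is held fixed.
C₂ = 0.166 C₁ and U = Q²/(2C), so U₂/U₁ = C₁/C₂ = 6.04.

6.04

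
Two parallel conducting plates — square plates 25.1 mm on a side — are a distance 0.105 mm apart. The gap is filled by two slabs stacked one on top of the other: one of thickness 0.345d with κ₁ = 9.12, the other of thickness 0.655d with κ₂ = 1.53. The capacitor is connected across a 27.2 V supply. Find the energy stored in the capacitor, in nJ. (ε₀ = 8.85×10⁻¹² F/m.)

A = (25.1 mm)² = 6.30×10⁻⁴ m².
Stacked slabs ⇒ two capacitors in series, each with the full plate area.
C₁ = κ₁ε₀A/d₁ = 9.12 × 8.85×10⁻¹² × 6.30×10⁻⁴ / 3.62×10⁻⁵ = 1.40×10⁻⁹ F.
C₂ = κ₂ε₀A/d₂ = 1.53 × 8.85×10⁻¹² × 6.30×10⁻⁴ / 6.88×10⁻⁵ = 1.24×10⁻¹⁰ F.
C = (1/C₁ + 1/C₂)⁻¹ = 1.14×10⁻¹⁰ F.
U = ½CV² = ½ × 1.14×10⁻¹⁰ × (27.2)² = 4.22×10⁻⁸ J.

42.2 nJ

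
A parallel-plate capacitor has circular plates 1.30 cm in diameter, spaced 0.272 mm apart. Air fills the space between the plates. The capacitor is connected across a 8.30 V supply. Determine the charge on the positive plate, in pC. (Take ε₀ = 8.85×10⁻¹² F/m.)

35.8 pC

A = π(1.30/2 cm)² = 1.33×10⁻⁴ m².
C = ε₀A/d = 8.85×10⁻¹² × 1.33×10⁻⁴ / 2.72×10⁻⁴ = 4.32×10⁻¹² F.
Q = CV = 4.32×10⁻¹² × 8.30 = 3.58×10⁻¹¹ C.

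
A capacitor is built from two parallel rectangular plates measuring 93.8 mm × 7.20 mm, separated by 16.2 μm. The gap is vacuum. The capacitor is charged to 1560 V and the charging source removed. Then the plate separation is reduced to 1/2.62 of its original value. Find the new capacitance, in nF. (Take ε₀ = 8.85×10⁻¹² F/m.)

A = 93.8 × 7.20 mm² = 6.75×10⁻⁴ m².
Initially C₁ = ε₀A/d = 8.85×10⁻¹² × 6.75×10⁻⁴ / 1.62×10⁻⁵ = 3.69×10⁻¹⁰ F.
C = ε₀A/d scales as 1/d, so C₂/C₁ = d₁/d₂ = 2.62.
C₂ = 2.62 × 3.69×10⁻¹⁰ = 9.67×10⁻¹⁰ F.

0.967 nF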